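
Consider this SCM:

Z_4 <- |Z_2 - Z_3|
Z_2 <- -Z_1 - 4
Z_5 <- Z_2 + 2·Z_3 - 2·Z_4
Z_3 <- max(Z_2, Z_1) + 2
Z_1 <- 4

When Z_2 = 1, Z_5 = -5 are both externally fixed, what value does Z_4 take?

5

The joint intervention fixes Z_2 = 1, Z_5 = -5, removing each variable's own equation.
Z_3 = max(Z_2, Z_1) + 2  [with Z_2=1, Z_1=4]  = 6
Z_4 = |Z_2 - Z_3|  [with Z_2=1, Z_3=6]  = 5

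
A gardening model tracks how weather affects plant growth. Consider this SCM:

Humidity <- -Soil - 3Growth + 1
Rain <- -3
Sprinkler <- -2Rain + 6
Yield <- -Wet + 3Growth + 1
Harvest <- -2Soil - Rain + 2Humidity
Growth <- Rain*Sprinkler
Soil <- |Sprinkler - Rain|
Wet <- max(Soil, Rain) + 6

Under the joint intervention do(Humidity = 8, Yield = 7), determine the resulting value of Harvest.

-11

The joint intervention fixes Humidity = 8, Yield = 7, removing each variable's own equation.
Sprinkler = -2Rain + 6  [with Rain=-3]  = 12
Soil = |Sprinkler - Rain|  [with Sprinkler=12, Rain=-3]  = 15
Harvest = -2Soil - Rain + 2Humidity  [with Soil=15, Rain=-3, Humidity=8]  = -11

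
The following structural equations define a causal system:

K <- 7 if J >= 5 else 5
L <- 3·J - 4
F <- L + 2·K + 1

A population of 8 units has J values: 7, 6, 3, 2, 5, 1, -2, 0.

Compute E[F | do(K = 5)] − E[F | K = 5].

5.85

do(K=5) breaks K's dependence on J. With K=5 fixed, F across the units is 28, 25, 16, 13, 22, 10, 1, 7, mean 15.25.
Conditioning on K=5 selects the 5 unit(s) with J ∈ {3, 2, 1, -2, 0}. Their F values: 16, 13, 10, 1, 7. Mean = 9.4.
Difference = 15.25 − 9.4 = 5.85.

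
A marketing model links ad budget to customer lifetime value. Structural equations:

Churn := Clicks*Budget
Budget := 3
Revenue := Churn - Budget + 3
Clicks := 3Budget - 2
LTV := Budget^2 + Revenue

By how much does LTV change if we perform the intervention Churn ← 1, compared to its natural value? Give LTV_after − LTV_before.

-20

do(Churn=1) replaces the equation Churn := Clicks*Budget with the constant Churn = 1.
Revenue = Churn - Budget + 3  [with Churn=1, Budget=3]  = 1
LTV = Budget^2 + Revenue  [with Budget=3, Revenue=1]  = 10
Without intervention: Clicks = 3Budget - 2  [with Budget=3]  = 7; Churn = Clicks*Budget  [with Clicks=7, Budget=3]  = 21; Revenue = Churn - Budget + 3  [with Churn=21, Budget=3]  = 21; LTV = Budget^2 + Revenue  [with Budget=3, Revenue=21]  = 30.
Change = 10 − 30 = -20.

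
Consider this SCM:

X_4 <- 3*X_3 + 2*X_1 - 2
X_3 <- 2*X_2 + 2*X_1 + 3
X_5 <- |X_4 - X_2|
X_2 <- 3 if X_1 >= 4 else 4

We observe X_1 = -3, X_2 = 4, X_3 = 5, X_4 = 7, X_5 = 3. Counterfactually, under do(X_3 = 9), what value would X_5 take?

do(X_3=9) replaces the equation X_3 <- 2*X_2 + 2*X_1 + 3 with the constant X_3 = 9.
X_2 = 3 if X_1 >= 4 else 4  [with X_1=-3]  = 4
X_4 = 3*X_3 + 2*X_1 - 2  [with X_3=9, X_1=-3]  = 19
X_5 = |X_4 - X_2|  [with X_4=19, X_2=4]  = 15

15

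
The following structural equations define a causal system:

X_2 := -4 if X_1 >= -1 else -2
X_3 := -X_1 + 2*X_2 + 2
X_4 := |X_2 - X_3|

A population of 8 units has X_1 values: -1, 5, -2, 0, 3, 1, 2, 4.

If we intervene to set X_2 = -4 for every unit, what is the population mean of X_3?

-7.5

Under do(X_2=-4), X_2's equation is replaced by X_2=-4 for every unit. Per-unit X_3: -5, -11, -4, -6, -9, -7, -8, -10. Mean = -7.5.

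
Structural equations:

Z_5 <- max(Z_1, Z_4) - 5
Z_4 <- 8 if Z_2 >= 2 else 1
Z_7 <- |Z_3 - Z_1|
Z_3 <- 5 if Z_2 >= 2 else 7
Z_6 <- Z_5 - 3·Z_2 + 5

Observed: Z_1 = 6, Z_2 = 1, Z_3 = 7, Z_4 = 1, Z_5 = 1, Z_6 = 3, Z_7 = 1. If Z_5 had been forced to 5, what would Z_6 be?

7

The intervention breaks the incoming arrows to Z_5: Z_5 <- max(Z_1, Z_4) - 5 no longer applies, and Z_5 = 5.
Z_6 = Z_5 - 3·Z_2 + 5  [with Z_5=5, Z_2=1]  = 7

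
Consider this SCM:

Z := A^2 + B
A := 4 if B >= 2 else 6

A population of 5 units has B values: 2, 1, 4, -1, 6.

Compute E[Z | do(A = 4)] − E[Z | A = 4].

The intervention sets A=4 in all 5 units regardless of B. Recomputing Z per unit gives 18, 17, 20, 15, 22; average 18.4.
Conditioning on A=4 selects the 3 unit(s) with B ∈ {2, 4, 6}. Their Z values: 18, 20, 22. Mean = 20.
Difference = 18.4 − 20 = -1.6.

-1.6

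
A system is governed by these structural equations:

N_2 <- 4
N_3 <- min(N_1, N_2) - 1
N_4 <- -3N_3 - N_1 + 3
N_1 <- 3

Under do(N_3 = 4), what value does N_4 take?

The intervention breaks the incoming arrows to N_3: N_3 <- min(N_1, N_2) - 1 no longer applies, and N_3 = 4.
N_4 = -3N_3 - N_1 + 3  [with N_3=4, N_1=3]  = -12

-12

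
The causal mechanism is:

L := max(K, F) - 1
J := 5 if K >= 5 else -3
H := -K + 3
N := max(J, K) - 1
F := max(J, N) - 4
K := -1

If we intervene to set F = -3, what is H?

4

Intervening sets F = -3 and removes its equation (F := max(J, N) - 4).
No directed path runs from F to H, so H keeps its natural value.
H = -K + 3  [with K=-1]  = 4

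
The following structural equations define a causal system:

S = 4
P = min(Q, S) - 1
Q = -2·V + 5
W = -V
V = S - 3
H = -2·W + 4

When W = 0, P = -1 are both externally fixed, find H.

Setting W = 0, P = -1 by intervention discards those variables' equations.
H = -2·W + 4  [with W=0]  = 4

4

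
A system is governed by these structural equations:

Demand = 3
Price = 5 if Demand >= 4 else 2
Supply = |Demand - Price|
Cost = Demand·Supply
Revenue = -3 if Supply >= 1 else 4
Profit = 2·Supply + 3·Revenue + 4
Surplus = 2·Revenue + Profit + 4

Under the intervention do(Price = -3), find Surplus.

5

Under do(Price=-3), the mechanism Price = 5 if Demand >= 4 else 2 is discarded; Price is fixed at -3.
Supply = |Demand - Price|  [with Demand=3, Price=-3]  = 6
Revenue = -3 if Supply >= 1 else 4  [with Supply=6]  = -3
Profit = 2·Supply + 3·Revenue + 4  [with Supply=6, Revenue=-3]  = 7
Surplus = 2·Revenue + Profit + 4  [with Revenue=-3, Profit=7]  = 5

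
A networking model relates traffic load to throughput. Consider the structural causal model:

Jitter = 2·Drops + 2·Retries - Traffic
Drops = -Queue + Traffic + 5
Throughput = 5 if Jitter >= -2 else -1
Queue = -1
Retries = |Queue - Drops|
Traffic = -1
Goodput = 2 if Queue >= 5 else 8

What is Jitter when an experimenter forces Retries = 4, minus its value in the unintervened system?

Intervening sets Retries = 4 and removes its equation (Retries = |Queue - Drops|).
Drops = -Queue + Traffic + 5  [with Queue=-1, Traffic=-1]  = 5
Jitter = 2·Drops + 2·Retries - Traffic  [with Drops=5, Retries=4, Traffic=-1]  = 19
Without intervention: Drops = -Queue + Traffic + 5  [with Queue=-1, Traffic=-1]  = 5; Retries = |Queue - Drops|  [with Queue=-1, Drops=5]  = 6; Jitter = 2·Drops + 2·Retries - Traffic  [with Drops=5, Retries=6, Traffic=-1]  = 23.
Change = 19 − 23 = -4.

-4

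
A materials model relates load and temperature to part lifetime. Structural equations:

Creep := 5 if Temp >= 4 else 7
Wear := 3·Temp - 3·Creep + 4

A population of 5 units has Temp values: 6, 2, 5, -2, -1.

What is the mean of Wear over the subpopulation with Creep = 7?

-18

Conditioning on Creep=7 selects the 3 unit(s) with Temp ∈ {2, -2, -1}. Their Wear values: -11, -23, -20. Mean = -18.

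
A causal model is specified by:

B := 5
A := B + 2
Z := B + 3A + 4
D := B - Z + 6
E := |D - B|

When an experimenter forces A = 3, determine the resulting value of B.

5

Under do(A=3), the mechanism A := B + 2 is discarded; A is fixed at 3.
B is not downstream of the intervention, so its value is determined by the original equations.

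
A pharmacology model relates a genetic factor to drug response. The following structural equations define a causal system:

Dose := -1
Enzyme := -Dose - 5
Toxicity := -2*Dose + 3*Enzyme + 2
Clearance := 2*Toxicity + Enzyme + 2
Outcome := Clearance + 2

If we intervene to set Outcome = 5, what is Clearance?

The intervention breaks the incoming arrows to Outcome: Outcome := Clearance + 2 no longer applies, and Outcome = 5.
Since Clearance is not a descendant of the intervened variable, it is unaffected.
Enzyme = -Dose - 5  [with Dose=-1]  = -4
Toxicity = -2*Dose + 3*Enzyme + 2  [with Dose=-1, Enzyme=-4]  = -8
Clearance = 2*Toxicity + Enzyme + 2  [with Toxicity=-8, Enzyme=-4]  = -18

-18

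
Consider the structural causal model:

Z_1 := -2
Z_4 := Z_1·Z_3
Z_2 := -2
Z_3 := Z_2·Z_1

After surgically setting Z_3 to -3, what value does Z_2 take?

-2

Under do(Z_3=-3), the mechanism Z_3 := Z_2·Z_1 is discarded; Z_3 is fixed at -3.
Since Z_2 is not a descendant of the intervened variable, it is unaffected.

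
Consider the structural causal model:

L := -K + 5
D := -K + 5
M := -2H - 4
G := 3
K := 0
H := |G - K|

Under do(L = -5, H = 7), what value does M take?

Under do(L = -5, H = 7), each intervened variable's structural equation is replaced by its fixed value.
M = -2H - 4  [with H=7]  = -18

-18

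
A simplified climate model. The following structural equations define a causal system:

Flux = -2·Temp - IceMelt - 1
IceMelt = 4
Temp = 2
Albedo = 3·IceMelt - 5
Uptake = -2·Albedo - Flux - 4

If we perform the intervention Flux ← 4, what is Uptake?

-22

Intervening sets Flux = 4 and removes its equation (Flux = -2·Temp - IceMelt - 1).
Albedo = 3·IceMelt - 5  [with IceMelt=4]  = 7
Uptake = -2·Albedo - Flux - 4  [with Albedo=7, Flux=4]  = -22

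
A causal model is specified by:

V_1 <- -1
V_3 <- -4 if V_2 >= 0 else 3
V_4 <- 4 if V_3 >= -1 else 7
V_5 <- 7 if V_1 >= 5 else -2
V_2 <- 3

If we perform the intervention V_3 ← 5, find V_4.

The intervention breaks the incoming arrows to V_3: V_3 <- -4 if V_2 >= 0 else 3 no longer applies, and V_3 = 5.
V_4 = 4 if V_3 >= -1 else 7  [with V_3=5]  = 4

4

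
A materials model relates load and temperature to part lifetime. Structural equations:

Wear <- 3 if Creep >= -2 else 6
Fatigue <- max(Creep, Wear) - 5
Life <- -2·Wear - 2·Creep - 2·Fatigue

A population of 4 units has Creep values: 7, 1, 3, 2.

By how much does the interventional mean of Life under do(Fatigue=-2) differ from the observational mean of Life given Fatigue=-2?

The intervention sets Fatigue=-2 in all 4 units regardless of Creep. Recomputing Life per unit gives -16, -4, -8, -6; average -8.5.
E[Life|Fatigue=-2] averages over only the 3 units with Fatigue=-2 (Creep = 1, 3, 2): Life = -4, -8, -6, mean -6.
Difference = -8.5 − (-6) = -2.5.

-2.5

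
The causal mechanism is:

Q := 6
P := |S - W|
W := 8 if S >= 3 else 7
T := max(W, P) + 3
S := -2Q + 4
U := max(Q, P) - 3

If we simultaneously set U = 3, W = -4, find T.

Under do(U = 3, W = -4), each intervened variable's structural equation is replaced by its fixed value.
S = -2Q + 4  [with Q=6]  = -8
P = |S - W|  [with S=-8, W=-4]  = 4
T = max(W, P) + 3  [with W=-4, P=4]  = 7

7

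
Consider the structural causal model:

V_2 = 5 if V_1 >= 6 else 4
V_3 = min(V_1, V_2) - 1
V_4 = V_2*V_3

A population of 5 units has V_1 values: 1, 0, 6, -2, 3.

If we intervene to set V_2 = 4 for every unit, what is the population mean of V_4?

do(V_2=4) breaks V_2's dependence on V_1. With V_2=4 fixed, V_4 across the units is 0, -4, 12, -12, 8, mean 0.8.

0.8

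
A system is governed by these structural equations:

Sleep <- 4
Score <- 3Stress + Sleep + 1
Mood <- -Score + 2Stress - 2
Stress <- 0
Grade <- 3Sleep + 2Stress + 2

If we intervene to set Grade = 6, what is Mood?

-7

The intervention breaks the incoming arrows to Grade: Grade <- 3Sleep + 2Stress + 2 no longer applies, and Grade = 6.
Since Mood is not a descendant of the intervened variable, it is unaffected.
Score = 3Stress + Sleep + 1  [with Stress=0, Sleep=4]  = 5
Mood = -Score + 2Stress - 2  [with Score=5, Stress=0]  = -7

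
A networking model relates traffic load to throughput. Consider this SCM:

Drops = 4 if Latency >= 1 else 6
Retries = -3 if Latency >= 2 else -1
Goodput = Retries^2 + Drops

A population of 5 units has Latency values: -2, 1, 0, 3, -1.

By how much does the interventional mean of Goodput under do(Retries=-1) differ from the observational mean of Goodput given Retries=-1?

-0.3

do(Retries=-1) breaks Retries's dependence on Latency. With Retries=-1 fixed, Goodput across the units is 7, 5, 7, 5, 7, mean 6.2.
E[Goodput|Retries=-1] averages over only the 4 units with Retries=-1 (Latency = -2, 1, 0, -1): Goodput = 7, 5, 7, 7, mean 6.5.
Difference = 6.2 − 6.5 = -0.3.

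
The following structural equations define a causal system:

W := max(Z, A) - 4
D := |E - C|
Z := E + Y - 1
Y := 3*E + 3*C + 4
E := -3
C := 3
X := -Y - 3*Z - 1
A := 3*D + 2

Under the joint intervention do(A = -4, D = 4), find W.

Under do(A = -4, D = 4), each intervened variable's structural equation is replaced by its fixed value.
Y = 3*E + 3*C + 4  [with E=-3, C=3]  = 4
Z = E + Y - 1  [with E=-3, Y=4]  = 0
W = max(Z, A) - 4  [with Z=0, A=-4]  = -4

-4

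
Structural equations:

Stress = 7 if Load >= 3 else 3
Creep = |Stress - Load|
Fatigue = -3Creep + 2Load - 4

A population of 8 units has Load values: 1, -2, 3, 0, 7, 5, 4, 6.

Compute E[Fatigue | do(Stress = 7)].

-10

The intervention sets Stress=7 in all 8 units regardless of Load. Recomputing Fatigue per unit gives -20, -35, -10, -25, 10, 0, -5, 5; average -10.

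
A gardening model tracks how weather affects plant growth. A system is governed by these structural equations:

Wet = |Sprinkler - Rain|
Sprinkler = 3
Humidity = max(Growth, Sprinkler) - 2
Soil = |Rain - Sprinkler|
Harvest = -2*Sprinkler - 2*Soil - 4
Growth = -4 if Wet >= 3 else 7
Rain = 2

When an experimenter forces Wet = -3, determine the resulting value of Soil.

1

Under do(Wet=-3), the mechanism Wet = |Sprinkler - Rain| is discarded; Wet is fixed at -3.
Since Soil is not a descendant of the intervened variable, it is unaffected.
Soil = |Rain - Sprinkler|  [with Rain=2, Sprinkler=3]  = 1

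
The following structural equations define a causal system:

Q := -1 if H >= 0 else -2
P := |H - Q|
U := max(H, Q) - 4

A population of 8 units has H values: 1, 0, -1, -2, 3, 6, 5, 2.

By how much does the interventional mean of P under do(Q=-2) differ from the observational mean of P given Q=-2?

Under do(Q=-2), Q's equation is replaced by Q=-2 for every unit. Per-unit P: 3, 2, 1, 0, 5, 8, 7, 4. Mean = 3.75.
Observing Q=-2 restricts to units where Q's equation naturally yields -2: H ∈ {-1, -2}. In that subpopulation P = 1, 0, mean 0.5.
Difference = 3.75 − 0.5 = 3.25.

3.25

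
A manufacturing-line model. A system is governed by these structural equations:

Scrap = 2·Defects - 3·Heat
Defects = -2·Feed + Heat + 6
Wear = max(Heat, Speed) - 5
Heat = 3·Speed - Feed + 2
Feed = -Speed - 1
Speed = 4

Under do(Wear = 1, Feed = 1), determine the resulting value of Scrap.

-5

The joint intervention fixes Wear = 1, Feed = 1, removing each variable's own equation.
Heat = 3·Speed - Feed + 2  [with Speed=4, Feed=1]  = 13
Defects = -2·Feed + Heat + 6  [with Feed=1, Heat=13]  = 17
Scrap = 2·Defects - 3·Heat  [with Defects=17, Heat=13]  = -5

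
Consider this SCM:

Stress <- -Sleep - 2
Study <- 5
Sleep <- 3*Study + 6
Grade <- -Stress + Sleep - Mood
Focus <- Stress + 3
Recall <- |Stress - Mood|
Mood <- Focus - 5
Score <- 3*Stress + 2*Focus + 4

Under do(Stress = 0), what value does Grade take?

The intervention breaks the incoming arrows to Stress: Stress <- -Sleep - 2 no longer applies, and Stress = 0.
Sleep = 3*Study + 6  [with Study=5]  = 21
Focus = Stress + 3  [with Stress=0]  = 3
Mood = Focus - 5  [with Focus=3]  = -2
Grade = -Stress + Sleep - Mood  [with Stress=0, Sleep=21, Mood=-2]  = 23

23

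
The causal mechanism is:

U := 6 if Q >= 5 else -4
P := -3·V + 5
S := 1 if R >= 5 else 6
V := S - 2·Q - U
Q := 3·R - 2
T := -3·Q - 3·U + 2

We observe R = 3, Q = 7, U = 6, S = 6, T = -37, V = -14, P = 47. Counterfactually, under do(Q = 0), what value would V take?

10

Under do(Q=0), the mechanism Q := 3·R - 2 is discarded; Q is fixed at 0.
U = 6 if Q >= 5 else -4  [with Q=0]  = -4
S = 1 if R >= 5 else 6  [with R=3]  = 6
V = S - 2·Q - U  [with S=6, Q=0, U=-4]  = 10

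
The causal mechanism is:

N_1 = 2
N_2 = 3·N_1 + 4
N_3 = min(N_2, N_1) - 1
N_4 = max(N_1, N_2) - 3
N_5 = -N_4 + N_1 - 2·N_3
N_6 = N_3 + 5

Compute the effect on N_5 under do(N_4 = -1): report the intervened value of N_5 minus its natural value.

Intervening sets N_4 = -1 and removes its equation (N_4 = max(N_1, N_2) - 3).
N_2 = 3·N_1 + 4  [with N_1=2]  = 10
N_3 = min(N_2, N_1) - 1  [with N_2=10, N_1=2]  = 1
N_5 = -N_4 + N_1 - 2·N_3  [with N_4=-1, N_1=2, N_3=1]  = 1
Without intervention: N_2 = 3·N_1 + 4  [with N_1=2]  = 10; N_3 = min(N_2, N_1) - 1  [with N_2=10, N_1=2]  = 1; N_4 = max(N_1, N_2) - 3  [with N_1=2, N_2=10]  = 7; N_5 = -N_4 + N_1 - 2·N_3  [with N_4=7, N_1=2, N_3=1]  = -7.
Change = 1 − (-7) = 8.

8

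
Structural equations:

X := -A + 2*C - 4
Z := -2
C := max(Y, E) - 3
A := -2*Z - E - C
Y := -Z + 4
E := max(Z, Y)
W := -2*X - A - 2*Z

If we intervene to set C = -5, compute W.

35

The intervention breaks the incoming arrows to C: C := max(Y, E) - 3 no longer applies, and C = -5.
Y = -Z + 4  [with Z=-2]  = 6
E = max(Z, Y)  [with Z=-2, Y=6]  = 6
A = -2*Z - E - C  [with Z=-2, E=6, C=-5]  = 3
X = -A + 2*C - 4  [with A=3, C=-5]  = -17
W = -2*X - A - 2*Z  [with X=-17, A=3, Z=-2]  = 35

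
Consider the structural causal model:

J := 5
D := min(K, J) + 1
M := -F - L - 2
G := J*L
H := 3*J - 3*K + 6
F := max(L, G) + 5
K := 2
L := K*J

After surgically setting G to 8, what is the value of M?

-27

Under do(G=8), the mechanism G := J*L is discarded; G is fixed at 8.
L = K*J  [with K=2, J=5]  = 10
F = max(L, G) + 5  [with L=10, G=8]  = 15
M = -F - L - 2  [with F=15, L=10]  = -27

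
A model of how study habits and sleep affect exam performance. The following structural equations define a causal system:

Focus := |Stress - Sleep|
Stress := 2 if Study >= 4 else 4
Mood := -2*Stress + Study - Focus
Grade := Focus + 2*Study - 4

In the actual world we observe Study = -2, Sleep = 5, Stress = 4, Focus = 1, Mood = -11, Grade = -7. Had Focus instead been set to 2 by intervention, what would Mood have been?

Intervening sets Focus = 2 and removes its equation (Focus := |Stress - Sleep|).
Stress = 2 if Study >= 4 else 4  [with Study=-2]  = 4
Mood = -2*Stress + Study - Focus  [with Stress=4, Study=-2, Focus=2]  = -12

-12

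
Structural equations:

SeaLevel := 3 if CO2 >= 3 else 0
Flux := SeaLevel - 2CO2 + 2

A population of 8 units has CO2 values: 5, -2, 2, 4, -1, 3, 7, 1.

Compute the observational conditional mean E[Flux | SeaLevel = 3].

Conditioning on SeaLevel=3 selects the 4 unit(s) with CO2 ∈ {5, 4, 3, 7}. Their Flux values: -5, -3, -1, -9. Mean = -4.5.

-4.5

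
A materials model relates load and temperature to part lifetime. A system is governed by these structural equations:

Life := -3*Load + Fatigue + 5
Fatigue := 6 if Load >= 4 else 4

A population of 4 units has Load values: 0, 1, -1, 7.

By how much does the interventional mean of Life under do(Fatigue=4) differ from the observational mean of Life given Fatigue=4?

Every unit gets Fatigue=4 under the intervention. Life values become 9, 6, 12, -12; E[Life|do(Fatigue=4)] = 3.75.
E[Life|Fatigue=4] averages over only the 3 units with Fatigue=4 (Load = 0, 1, -1): Life = 9, 6, 12, mean 9.
Difference = 3.75 − 9 = -5.25.

-5.25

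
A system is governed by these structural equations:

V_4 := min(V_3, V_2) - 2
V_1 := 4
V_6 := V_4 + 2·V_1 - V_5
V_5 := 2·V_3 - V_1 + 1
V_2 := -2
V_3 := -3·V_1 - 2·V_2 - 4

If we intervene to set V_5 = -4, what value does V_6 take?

-2

The intervention breaks the incoming arrows to V_5: V_5 := 2·V_3 - V_1 + 1 no longer applies, and V_5 = -4.
V_3 = -3·V_1 - 2·V_2 - 4  [with V_1=4, V_2=-2]  = -12
V_4 = min(V_3, V_2) - 2  [with V_3=-12, V_2=-2]  = -14
V_6 = V_4 + 2·V_1 - V_5  [with V_4=-14, V_1=4, V_5=-4]  = -2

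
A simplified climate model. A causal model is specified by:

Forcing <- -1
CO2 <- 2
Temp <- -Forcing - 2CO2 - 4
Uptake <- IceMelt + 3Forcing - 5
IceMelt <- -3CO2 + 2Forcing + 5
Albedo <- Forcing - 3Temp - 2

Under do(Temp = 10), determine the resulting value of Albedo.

do(Temp=10) replaces the equation Temp <- -Forcing - 2CO2 - 4 with the constant Temp = 10.
Albedo = Forcing - 3Temp - 2  [with Forcing=-1, Temp=10]  = -33

-33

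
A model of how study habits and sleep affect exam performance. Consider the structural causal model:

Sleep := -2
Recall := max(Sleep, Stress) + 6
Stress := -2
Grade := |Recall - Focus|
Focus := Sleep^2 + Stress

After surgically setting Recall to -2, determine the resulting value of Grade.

4

Intervening sets Recall = -2 and removes its equation (Recall := max(Sleep, Stress) + 6).
Focus = Sleep^2 + Stress  [with Sleep=-2, Stress=-2]  = 2
Grade = |Recall - Focus|  [with Recall=-2, Focus=2]  = 4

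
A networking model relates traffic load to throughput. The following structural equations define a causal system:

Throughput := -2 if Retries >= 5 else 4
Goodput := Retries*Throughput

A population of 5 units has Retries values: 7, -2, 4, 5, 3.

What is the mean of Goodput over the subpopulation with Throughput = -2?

Conditioning on Throughput=-2 selects the 2 unit(s) with Retries ∈ {7, 5}. Their Goodput values: -14, -10. Mean = -12.

-12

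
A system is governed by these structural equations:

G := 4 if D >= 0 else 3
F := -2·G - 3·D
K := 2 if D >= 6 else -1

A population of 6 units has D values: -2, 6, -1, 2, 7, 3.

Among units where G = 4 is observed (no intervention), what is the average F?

Conditioning on G=4 selects the 4 unit(s) with D ∈ {6, 2, 7, 3}. Their F values: -26, -14, -29, -17. Mean = -21.5.

-21.5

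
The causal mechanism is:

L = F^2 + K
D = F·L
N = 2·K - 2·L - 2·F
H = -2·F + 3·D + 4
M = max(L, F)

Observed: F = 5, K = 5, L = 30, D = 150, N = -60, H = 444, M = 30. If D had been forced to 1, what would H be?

Under do(D=1), the mechanism D = F·L is discarded; D is fixed at 1.
H = -2·F + 3·D + 4  [with F=5, D=1]  = -3

-3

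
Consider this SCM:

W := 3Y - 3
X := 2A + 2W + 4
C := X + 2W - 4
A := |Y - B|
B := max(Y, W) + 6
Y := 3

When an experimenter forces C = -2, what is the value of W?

6

do(C=-2) replaces the equation C := X + 2W - 4 with the constant C = -2.
W is not downstream of the intervention, so its value is determined by the original equations.
W = 3Y - 3  [with Y=3]  = 6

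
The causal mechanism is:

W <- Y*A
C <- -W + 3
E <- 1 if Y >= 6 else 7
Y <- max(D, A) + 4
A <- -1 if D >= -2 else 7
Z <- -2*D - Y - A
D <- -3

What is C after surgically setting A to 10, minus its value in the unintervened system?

Under do(A=10), the mechanism A <- -1 if D >= -2 else 7 is discarded; A is fixed at 10.
Y = max(D, A) + 4  [with D=-3, A=10]  = 14
W = Y*A  [with Y=14, A=10]  = 140
C = -W + 3  [with W=140]  = -137
Without intervention: A = -1 if D >= -2 else 7  [with D=-3]  = 7; Y = max(D, A) + 4  [with D=-3, A=7]  = 11; W = Y*A  [with Y=11, A=7]  = 77; C = -W + 3  [with W=77]  = -74.
Change = -137 − (-74) = -63.

-63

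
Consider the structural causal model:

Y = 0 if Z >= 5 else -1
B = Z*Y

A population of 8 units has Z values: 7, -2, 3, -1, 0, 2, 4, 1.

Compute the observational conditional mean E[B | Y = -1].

-1

Observing Y=-1 restricts to units where Y's equation naturally yields -1: Z ∈ {-2, 3, -1, 0, 2, 4, 1}. In that subpopulation B = 2, -3, 1, 0, -2, -4, -1, mean -1.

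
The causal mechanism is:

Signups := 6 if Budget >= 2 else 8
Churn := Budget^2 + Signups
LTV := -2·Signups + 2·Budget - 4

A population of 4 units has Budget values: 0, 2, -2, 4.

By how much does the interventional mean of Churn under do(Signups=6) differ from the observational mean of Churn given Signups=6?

-4

The intervention sets Signups=6 in all 4 units regardless of Budget. Recomputing Churn per unit gives 6, 10, 10, 22; average 12.
E[Churn|Signups=6] averages over only the 2 units with Signups=6 (Budget = 2, 4): Churn = 10, 22, mean 16.
Difference = 12 − 16 = -4.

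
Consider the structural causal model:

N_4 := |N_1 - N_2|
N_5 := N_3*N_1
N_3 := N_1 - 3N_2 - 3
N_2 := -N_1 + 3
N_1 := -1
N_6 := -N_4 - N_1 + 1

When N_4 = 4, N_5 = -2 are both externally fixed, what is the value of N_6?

The joint intervention fixes N_4 = 4, N_5 = -2, removing each variable's own equation.
N_6 = -N_4 - N_1 + 1  [with N_4=4, N_1=-1]  = -2

-2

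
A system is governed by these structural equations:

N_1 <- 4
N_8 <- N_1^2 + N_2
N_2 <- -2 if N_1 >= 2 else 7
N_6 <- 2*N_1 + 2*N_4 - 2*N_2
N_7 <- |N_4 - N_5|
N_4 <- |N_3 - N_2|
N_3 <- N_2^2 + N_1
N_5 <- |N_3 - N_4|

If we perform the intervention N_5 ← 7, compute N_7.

3

Under do(N_5=7), the mechanism N_5 <- |N_3 - N_4| is discarded; N_5 is fixed at 7.
N_2 = -2 if N_1 >= 2 else 7  [with N_1=4]  = -2
N_3 = N_2^2 + N_1  [with N_2=-2, N_1=4]  = 8
N_4 = |N_3 - N_2|  [with N_3=8, N_2=-2]  = 10
N_7 = |N_4 - N_5|  [with N_4=10, N_5=7]  = 3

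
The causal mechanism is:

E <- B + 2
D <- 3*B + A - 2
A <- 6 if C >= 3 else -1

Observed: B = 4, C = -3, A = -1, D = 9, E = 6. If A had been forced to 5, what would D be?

The intervention breaks the incoming arrows to A: A <- 6 if C >= 3 else -1 no longer applies, and A = 5.
D = 3*B + A - 2  [with B=4, A=5]  = 15

15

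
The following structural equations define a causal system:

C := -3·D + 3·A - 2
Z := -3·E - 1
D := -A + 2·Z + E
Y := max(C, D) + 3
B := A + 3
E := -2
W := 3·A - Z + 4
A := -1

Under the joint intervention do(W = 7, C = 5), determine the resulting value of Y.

12

Setting W = 7, C = 5 by intervention discards those variables' equations.
Z = -3·E - 1  [with E=-2]  = 5
D = -A + 2·Z + E  [with A=-1, Z=5, E=-2]  = 9
Y = max(C, D) + 3  [with C=5, D=9]  = 12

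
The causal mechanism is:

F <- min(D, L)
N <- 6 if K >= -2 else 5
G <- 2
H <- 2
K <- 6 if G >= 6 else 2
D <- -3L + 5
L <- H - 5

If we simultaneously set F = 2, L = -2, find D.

11

Under do(F = 2, L = -2), each intervened variable's structural equation is replaced by its fixed value.
D = -3L + 5  [with L=-2]  = 11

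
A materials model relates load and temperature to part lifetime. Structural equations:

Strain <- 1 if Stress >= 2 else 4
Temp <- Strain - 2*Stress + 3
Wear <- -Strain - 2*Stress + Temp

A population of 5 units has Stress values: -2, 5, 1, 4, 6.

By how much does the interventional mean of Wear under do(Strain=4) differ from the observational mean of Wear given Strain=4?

Every unit gets Strain=4 under the intervention. Wear values become 11, -17, -1, -13, -21; E[Wear|do(Strain=4)] = -8.2.
Observing Strain=4 restricts to units where Strain's equation naturally yields 4: Stress ∈ {-2, 1}. In that subpopulation Wear = 11, -1, mean 5.
Difference = -8.2 − 5 = -13.2.

-13.2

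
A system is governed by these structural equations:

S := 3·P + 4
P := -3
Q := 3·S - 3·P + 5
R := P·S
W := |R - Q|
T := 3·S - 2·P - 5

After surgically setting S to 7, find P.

Under do(S=7), the mechanism S := 3·P + 4 is discarded; S is fixed at 7.
P is not downstream of the intervention, so its value is determined by the original equations.

-3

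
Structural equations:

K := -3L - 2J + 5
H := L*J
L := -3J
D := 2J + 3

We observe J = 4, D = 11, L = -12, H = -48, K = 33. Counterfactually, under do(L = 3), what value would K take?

do(L=3) replaces the equation L := -3J with the constant L = 3.
K = -3L - 2J + 5  [with L=3, J=4]  = -12

-12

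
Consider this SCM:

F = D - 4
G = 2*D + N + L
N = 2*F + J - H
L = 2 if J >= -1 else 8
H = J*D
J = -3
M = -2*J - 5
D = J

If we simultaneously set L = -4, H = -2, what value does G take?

The joint intervention fixes L = -4, H = -2, removing each variable's own equation.
D = J  [with J=-3]  = -3
F = D - 4  [with D=-3]  = -7
N = 2*F + J - H  [with F=-7, J=-3, H=-2]  = -15
G = 2*D + N + L  [with D=-3, N=-15, L=-4]  = -25

-25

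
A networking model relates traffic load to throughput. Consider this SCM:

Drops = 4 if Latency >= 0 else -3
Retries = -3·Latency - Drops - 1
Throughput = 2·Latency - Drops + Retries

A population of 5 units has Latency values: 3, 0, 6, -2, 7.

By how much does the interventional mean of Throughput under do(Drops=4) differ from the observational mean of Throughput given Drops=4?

1.2

do(Drops=4) breaks Drops's dependence on Latency. With Drops=4 fixed, Throughput across the units is -12, -9, -15, -7, -16, mean -11.8.
Observing Drops=4 restricts to units where Drops's equation naturally yields 4: Latency ∈ {3, 0, 6, 7}. In that subpopulation Throughput = -12, -9, -15, -16, mean -13.
Difference = -11.8 − (-13) = 1.2.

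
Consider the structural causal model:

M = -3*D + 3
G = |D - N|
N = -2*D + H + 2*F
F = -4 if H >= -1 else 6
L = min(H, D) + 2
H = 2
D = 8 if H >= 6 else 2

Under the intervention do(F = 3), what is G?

2

do(F=3) replaces the equation F = -4 if H >= -1 else 6 with the constant F = 3.
D = 8 if H >= 6 else 2  [with H=2]  = 2
N = -2*D + H + 2*F  [with D=2, H=2, F=3]  = 4
G = |D - N|  [with D=2, N=4]  = 2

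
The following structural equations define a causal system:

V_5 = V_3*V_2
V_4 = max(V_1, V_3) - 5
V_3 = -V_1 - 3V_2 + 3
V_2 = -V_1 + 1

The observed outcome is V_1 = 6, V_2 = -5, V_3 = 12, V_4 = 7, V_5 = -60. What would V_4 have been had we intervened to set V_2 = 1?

Under do(V_2=1), the mechanism V_2 = -V_1 + 1 is discarded; V_2 is fixed at 1.
V_3 = -V_1 - 3V_2 + 3  [with V_1=6, V_2=1]  = -6
V_4 = max(V_1, V_3) - 5  [with V_1=6, V_3=-6]  = 1

1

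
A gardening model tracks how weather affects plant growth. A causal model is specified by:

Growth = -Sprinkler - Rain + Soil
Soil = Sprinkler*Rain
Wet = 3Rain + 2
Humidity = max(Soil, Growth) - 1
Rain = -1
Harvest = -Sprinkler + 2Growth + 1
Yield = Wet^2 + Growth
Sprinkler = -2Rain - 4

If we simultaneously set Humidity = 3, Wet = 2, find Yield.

Under do(Humidity = 3, Wet = 2), each intervened variable's structural equation is replaced by its fixed value.
Sprinkler = -2Rain - 4  [with Rain=-1]  = -2
Soil = Sprinkler*Rain  [with Sprinkler=-2, Rain=-1]  = 2
Growth = -Sprinkler - Rain + Soil  [with Sprinkler=-2, Rain=-1, Soil=2]  = 5
Yield = Wet^2 + Growth  [with Wet=2, Growth=5]  = 9

9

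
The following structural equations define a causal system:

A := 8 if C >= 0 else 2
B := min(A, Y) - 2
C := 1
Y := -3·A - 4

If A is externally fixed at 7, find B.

-27

Under do(A=7), the mechanism A := 8 if C >= 0 else 2 is discarded; A is fixed at 7.
Y = -3·A - 4  [with A=7]  = -25
B = min(A, Y) - 2  [with A=7, Y=-25]  = -27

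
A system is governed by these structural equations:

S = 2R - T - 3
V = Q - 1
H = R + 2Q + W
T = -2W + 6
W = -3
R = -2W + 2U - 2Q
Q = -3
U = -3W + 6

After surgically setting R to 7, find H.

-2

Intervening sets R = 7 and removes its equation (R = -2W + 2U - 2Q).
H = R + 2Q + W  [with R=7, Q=-3, W=-3]  = -2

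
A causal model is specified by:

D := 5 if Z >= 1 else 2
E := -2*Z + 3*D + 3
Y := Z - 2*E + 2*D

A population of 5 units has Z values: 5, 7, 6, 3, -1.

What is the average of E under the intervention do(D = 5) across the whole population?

Every unit gets D=5 under the intervention. E values become 8, 4, 6, 12, 20; E[E|do(D=5)] = 10.

10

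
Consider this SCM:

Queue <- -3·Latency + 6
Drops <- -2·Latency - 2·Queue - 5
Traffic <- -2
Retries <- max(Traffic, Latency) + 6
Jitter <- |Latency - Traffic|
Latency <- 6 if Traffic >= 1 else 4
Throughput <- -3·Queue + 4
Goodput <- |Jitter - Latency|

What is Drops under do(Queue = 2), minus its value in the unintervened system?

-16

The intervention breaks the incoming arrows to Queue: Queue <- -3·Latency + 6 no longer applies, and Queue = 2.
Latency = 6 if Traffic >= 1 else 4  [with Traffic=-2]  = 4
Drops = -2·Latency - 2·Queue - 5  [with Latency=4, Queue=2]  = -17
Without intervention: Latency = 6 if Traffic >= 1 else 4  [with Traffic=-2]  = 4; Queue = -3·Latency + 6  [with Latency=4]  = -6; Drops = -2·Latency - 2·Queue - 5  [with Latency=4, Queue=-6]  = -1.
Change = -17 − (-1) = -16.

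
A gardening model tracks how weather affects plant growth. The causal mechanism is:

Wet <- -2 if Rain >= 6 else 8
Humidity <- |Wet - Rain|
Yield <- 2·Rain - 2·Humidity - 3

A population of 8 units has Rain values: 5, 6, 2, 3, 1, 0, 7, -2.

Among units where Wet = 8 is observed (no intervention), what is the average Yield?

E[Yield|Wet=8] averages over only the 6 units with Wet=8 (Rain = 5, 2, 3, 1, 0, -2): Yield = 1, -11, -7, -15, -19, -27, mean -13.

-13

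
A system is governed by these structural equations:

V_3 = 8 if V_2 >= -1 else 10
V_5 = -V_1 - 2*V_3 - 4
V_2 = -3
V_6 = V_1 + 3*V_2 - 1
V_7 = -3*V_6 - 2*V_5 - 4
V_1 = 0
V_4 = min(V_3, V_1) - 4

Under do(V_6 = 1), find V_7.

Intervening sets V_6 = 1 and removes its equation (V_6 = V_1 + 3*V_2 - 1).
V_3 = 8 if V_2 >= -1 else 10  [with V_2=-3]  = 10
V_5 = -V_1 - 2*V_3 - 4  [with V_1=0, V_3=10]  = -24
V_7 = -3*V_6 - 2*V_5 - 4  [with V_6=1, V_5=-24]  = 41

41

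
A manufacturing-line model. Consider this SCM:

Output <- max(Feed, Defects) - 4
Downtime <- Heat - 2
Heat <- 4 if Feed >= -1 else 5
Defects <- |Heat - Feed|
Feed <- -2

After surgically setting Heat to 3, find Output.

Under do(Heat=3), the mechanism Heat <- 4 if Feed >= -1 else 5 is discarded; Heat is fixed at 3.
Defects = |Heat - Feed|  [with Heat=3, Feed=-2]  = 5
Output = max(Feed, Defects) - 4  [with Feed=-2, Defects=5]  = 1

1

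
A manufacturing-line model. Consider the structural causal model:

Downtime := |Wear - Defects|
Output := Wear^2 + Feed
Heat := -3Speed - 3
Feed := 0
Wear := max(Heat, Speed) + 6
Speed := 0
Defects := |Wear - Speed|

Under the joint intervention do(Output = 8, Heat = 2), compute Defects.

Under do(Output = 8, Heat = 2), each intervened variable's structural equation is replaced by its fixed value.
Wear = max(Heat, Speed) + 6  [with Heat=2, Speed=0]  = 8
Defects = |Wear - Speed|  [with Wear=8, Speed=0]  = 8

8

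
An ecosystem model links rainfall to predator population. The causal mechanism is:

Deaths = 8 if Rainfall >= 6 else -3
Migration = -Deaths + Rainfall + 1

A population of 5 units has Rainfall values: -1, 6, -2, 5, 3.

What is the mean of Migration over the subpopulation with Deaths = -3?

5.25

Observing Deaths=-3 restricts to units where Deaths's equation naturally yields -3: Rainfall ∈ {-1, -2, 5, 3}. In that subpopulation Migration = 3, 2, 9, 7, mean 5.25.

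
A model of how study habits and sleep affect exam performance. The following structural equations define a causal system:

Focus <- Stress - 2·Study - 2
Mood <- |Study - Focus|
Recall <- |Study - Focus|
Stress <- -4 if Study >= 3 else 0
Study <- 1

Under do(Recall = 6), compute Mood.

5

The intervention breaks the incoming arrows to Recall: Recall <- |Study - Focus| no longer applies, and Recall = 6.
Since Mood is not a descendant of the intervened variable, it is unaffected.
Stress = -4 if Study >= 3 else 0  [with Study=1]  = 0
Focus = Stress - 2·Study - 2  [with Stress=0, Study=1]  = -4
Mood = |Study - Focus|  [with Study=1, Focus=-4]  = 5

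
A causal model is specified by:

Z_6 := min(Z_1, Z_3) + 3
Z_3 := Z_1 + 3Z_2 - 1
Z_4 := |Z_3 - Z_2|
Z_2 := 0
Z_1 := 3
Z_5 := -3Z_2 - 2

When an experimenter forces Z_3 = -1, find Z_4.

1

The intervention breaks the incoming arrows to Z_3: Z_3 := Z_1 + 3Z_2 - 1 no longer applies, and Z_3 = -1.
Z_4 = |Z_3 - Z_2|  [with Z_3=-1, Z_2=0]  = 1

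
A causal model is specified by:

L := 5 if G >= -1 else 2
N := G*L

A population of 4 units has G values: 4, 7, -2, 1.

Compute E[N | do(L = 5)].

12.5

Under do(L=5), L's equation is replaced by L=5 for every unit. Per-unit N: 20, 35, -10, 5. Mean = 12.5.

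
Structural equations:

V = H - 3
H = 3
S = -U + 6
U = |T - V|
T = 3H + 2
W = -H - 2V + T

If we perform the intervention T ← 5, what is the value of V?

0

The intervention breaks the incoming arrows to T: T = 3H + 2 no longer applies, and T = 5.
Since V is not a descendant of the intervened variable, it is unaffected.
V = H - 3  [with H=3]  = 0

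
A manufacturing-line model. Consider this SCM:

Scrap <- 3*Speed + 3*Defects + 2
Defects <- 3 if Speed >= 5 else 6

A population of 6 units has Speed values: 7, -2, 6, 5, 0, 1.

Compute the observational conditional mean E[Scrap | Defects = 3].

29

Observing Defects=3 restricts to units where Defects's equation naturally yields 3: Speed ∈ {7, 6, 5}. In that subpopulation Scrap = 32, 29, 26, mean 29.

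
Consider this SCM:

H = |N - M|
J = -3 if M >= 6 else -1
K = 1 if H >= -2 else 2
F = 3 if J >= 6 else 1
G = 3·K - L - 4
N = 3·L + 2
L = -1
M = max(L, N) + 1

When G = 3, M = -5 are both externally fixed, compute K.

Setting G = 3, M = -5 by intervention discards those variables' equations.
N = 3·L + 2  [with L=-1]  = -1
H = |N - M|  [with N=-1, M=-5]  = 4
K = 1 if H >= -2 else 2  [with H=4]  = 1

1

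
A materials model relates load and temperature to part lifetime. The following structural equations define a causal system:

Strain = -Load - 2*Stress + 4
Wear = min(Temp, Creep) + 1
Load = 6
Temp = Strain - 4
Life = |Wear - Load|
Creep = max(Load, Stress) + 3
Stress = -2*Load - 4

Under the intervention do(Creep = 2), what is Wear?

3

The intervention breaks the incoming arrows to Creep: Creep = max(Load, Stress) + 3 no longer applies, and Creep = 2.
Stress = -2*Load - 4  [with Load=6]  = -16
Strain = -Load - 2*Stress + 4  [with Load=6, Stress=-16]  = 30
Temp = Strain - 4  [with Strain=30]  = 26
Wear = min(Temp, Creep) + 1  [with Temp=26, Creep=2]  = 3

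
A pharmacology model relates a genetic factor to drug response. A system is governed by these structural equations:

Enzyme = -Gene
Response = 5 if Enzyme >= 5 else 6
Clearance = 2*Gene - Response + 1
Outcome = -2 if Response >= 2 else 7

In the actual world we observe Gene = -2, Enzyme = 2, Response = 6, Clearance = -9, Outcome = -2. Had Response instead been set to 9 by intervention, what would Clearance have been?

-12

The intervention breaks the incoming arrows to Response: Response = 5 if Enzyme >= 5 else 6 no longer applies, and Response = 9.
Clearance = 2*Gene - Response + 1  [with Gene=-2, Response=9]  = -12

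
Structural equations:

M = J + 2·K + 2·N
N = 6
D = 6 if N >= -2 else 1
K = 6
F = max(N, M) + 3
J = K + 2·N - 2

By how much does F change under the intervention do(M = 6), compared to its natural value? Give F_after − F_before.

-34

Under do(M=6), the mechanism M = J + 2·K + 2·N is discarded; M is fixed at 6.
F = max(N, M) + 3  [with N=6, M=6]  = 9
Without intervention: J = K + 2·N - 2  [with K=6, N=6]  = 16; M = J + 2·K + 2·N  [with J=16, K=6, N=6]  = 40; F = max(N, M) + 3  [with N=6, M=40]  = 43.
Change = 9 − 43 = -34.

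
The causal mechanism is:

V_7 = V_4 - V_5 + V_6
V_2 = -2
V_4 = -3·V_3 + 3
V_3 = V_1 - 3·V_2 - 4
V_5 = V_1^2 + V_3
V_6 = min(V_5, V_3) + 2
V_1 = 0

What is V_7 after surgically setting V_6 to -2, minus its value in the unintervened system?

-6

Intervening sets V_6 = -2 and removes its equation (V_6 = min(V_5, V_3) + 2).
V_3 = V_1 - 3·V_2 - 4  [with V_1=0, V_2=-2]  = 2
V_4 = -3·V_3 + 3  [with V_3=2]  = -3
V_5 = V_1^2 + V_3  [with V_1=0, V_3=2]  = 2
V_7 = V_4 - V_5 + V_6  [with V_4=-3, V_5=2, V_6=-2]  = -7
Without intervention: V_3 = V_1 - 3·V_2 - 4  [with V_1=0, V_2=-2]  = 2; V_4 = -3·V_3 + 3  [with V_3=2]  = -3; V_5 = V_1^2 + V_3  [with V_1=0, V_3=2]  = 2; V_6 = min(V_5, V_3) + 2  [with V_5=2, V_3=2]  = 4; V_7 = V_4 - V_5 + V_6  [with V_4=-3, V_5=2, V_6=4]  = -1.
Change = -7 − (-1) = -6.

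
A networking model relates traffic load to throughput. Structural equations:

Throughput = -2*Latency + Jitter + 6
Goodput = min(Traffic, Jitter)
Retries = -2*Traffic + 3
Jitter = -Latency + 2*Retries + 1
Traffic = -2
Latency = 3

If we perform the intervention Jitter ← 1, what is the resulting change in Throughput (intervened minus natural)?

-11

Intervening sets Jitter = 1 and removes its equation (Jitter = -Latency + 2*Retries + 1).
Throughput = -2*Latency + Jitter + 6  [with Latency=3, Jitter=1]  = 1
Without intervention: Retries = -2*Traffic + 3  [with Traffic=-2]  = 7; Jitter = -Latency + 2*Retries + 1  [with Latency=3, Retries=7]  = 12; Throughput = -2*Latency + Jitter + 6  [with Latency=3, Jitter=12]  = 12.
Change = 1 − 12 = -11.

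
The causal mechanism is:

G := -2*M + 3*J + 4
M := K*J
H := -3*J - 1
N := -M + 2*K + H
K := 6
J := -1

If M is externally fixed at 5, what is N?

9

do(M=5) replaces the equation M := K*J with the constant M = 5.
H = -3*J - 1  [with J=-1]  = 2
N = -M + 2*K + H  [with M=5, K=6, H=2]  = 9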